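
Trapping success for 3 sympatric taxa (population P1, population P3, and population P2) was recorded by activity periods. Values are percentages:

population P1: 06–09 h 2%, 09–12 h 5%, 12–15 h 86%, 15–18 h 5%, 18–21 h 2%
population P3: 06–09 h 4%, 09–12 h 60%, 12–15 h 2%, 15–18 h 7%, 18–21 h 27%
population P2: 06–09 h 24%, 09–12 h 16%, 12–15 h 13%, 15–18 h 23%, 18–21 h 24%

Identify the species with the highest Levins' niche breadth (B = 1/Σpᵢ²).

Convert percentages to proportions (divide by 100).
Σp_P1ᵢ² = 0.02² + 0.05² + 0.86² + 0.05² + 0.02² = 0.0004 + 0.0025 + 0.7396 + 0.0025 + 0.0004 = 0.7454
B_P1 = 1 / 0.7454 = 1.3416
Σp_P3ᵢ² = 0.04² + 0.60² + 0.02² + 0.07² + 0.27² = 0.0016 + 0.3600 + 0.0004 + 0.0049 + 0.0729 = 0.4398
B_P3 = 1 / 0.4398 = 2.2738
Σp_P2ᵢ² = 0.24² + 0.16² + 0.13² + 0.23² + 0.24² = 0.0576 + 0.0256 + 0.0169 + 0.0529 + 0.0576 = 0.2106
B_P2 = 1 / 0.2106 = 4.7483
Highest B → broadest niche (most generalist): population P2 (B = 4.75).

population P2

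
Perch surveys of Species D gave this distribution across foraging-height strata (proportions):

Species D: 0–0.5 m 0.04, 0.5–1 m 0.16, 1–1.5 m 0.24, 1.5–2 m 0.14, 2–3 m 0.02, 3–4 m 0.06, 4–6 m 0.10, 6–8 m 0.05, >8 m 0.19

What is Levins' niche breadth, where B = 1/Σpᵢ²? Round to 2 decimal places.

Σpᵢ² = 0.04² + 0.16² + 0.24² + 0.14² + 0.02² + 0.06² + 0.10² + 0.05² + 0.19² = 0.0016 + 0.0256 + 0.0576 + 0.0196 + 0.0004 + 0.0036 + 0.0100 + 0.0025 + 0.0361 = 0.1570
B = 1 / 0.1570 = 6.3694

6.37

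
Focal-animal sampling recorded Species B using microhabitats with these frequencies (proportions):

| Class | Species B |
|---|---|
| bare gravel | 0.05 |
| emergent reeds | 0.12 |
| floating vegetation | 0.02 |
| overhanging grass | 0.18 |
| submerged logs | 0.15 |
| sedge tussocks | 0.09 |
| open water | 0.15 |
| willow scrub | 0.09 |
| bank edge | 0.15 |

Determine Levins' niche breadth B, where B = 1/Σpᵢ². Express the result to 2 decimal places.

Σpᵢ² = 0.05² + 0.12² + 0.02² + 0.18² + 0.15² + 0.09² + 0.15² + 0.09² + 0.15² = 0.0025 + 0.0144 + 0.0004 + 0.0324 + 0.0225 + 0.0081 + 0.0225 + 0.0081 + 0.0225 = 0.1334
B = 1 / 0.1334 = 7.4963

7.50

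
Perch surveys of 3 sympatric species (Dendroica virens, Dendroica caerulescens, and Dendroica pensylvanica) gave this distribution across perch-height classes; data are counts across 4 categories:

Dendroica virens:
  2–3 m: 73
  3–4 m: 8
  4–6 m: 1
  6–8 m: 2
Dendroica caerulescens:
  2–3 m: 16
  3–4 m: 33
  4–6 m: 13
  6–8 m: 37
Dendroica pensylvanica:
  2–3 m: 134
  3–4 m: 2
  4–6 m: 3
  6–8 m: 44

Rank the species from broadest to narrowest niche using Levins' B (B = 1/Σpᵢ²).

Proportions for Dendroica virens (n=84): 73/84=0.8690, 8/84=0.0952, 1/84=0.0119, 2/84=0.0238
Proportions for Dendroica caerulescens (n=99): 16/99=0.1616, 33/99=0.3333, 13/99=0.1313, 37/99=0.3737
Proportions for Dendroica pensylvanica (n=183): 134/183=0.7322, 2/183=0.0109, 3/183=0.0164, 44/183=0.2404
Σp_vireᵢ² = 0.8690² + 0.0952² + 0.0119² + 0.0238² = 0.755161 + 0.009063 + 0.000142 + 0.000566 = 0.764932
B_vire = 1 / 0.764932 = 1.3073
Σp_caerᵢ² = 0.1616² + 0.3333² + 0.1313² + 0.3737² = 0.026115 + 0.111089 + 0.017240 + 0.139652 = 0.294096
B_caer = 1 / 0.294096 = 3.4003
Σp_pensᵢ² = 0.7322² + 0.0109² + 0.0164² + 0.2404² = 0.536117 + 0.000119 + 0.000269 + 0.057792 = 0.594297
B_pens = 1 / 0.594297 = 1.6827
Ranking by B (broadest → narrowest): Dendroica caerulescens (3.40) > Dendroica pensylvanica (1.68) > Dendroica virens (1.31)

Dendroica caerulescens > Dendroica pensylvanica > Dendroica virens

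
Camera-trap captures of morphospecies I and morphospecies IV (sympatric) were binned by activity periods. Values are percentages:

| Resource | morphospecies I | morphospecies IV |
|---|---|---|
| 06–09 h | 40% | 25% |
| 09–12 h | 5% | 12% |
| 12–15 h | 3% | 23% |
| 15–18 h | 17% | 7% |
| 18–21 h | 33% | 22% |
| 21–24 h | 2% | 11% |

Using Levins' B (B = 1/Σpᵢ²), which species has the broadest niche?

morphospecies IV

Convert percentages to proportions (divide by 100).
Σp_Iᵢ² = 0.40² + 0.05² + 0.03² + 0.17² + 0.33² + 0.02² = 0.1600 + 0.0025 + 0.0009 + 0.0289 + 0.1089 + 0.0004 = 0.3016
B_I = 1 / 0.3016 = 3.3156
Σp_IVᵢ² = 0.25² + 0.12² + 0.23² + 0.07² + 0.22² + 0.11² = 0.0625 + 0.0144 + 0.0529 + 0.0049 + 0.0484 + 0.0121 = 0.1952
B_IV = 1 / 0.1952 = 5.1230
Highest B → broadest niche (most generalist): morphospecies IV (B = 5.12).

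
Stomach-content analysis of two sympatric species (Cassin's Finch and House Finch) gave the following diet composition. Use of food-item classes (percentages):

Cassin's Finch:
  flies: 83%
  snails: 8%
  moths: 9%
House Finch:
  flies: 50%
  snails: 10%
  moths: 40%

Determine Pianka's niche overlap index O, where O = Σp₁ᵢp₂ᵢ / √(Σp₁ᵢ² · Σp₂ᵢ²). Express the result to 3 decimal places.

Convert percentages to proportions (divide by 100).
Σ p₁ᵢp₂ᵢ = 0.4150 + 0.0080 + 0.0360 = 0.4590
Σp_1ᵢ² = 0.83² + 0.08² + 0.09² = 0.6889 + 0.0064 + 0.0081 = 0.7034
Σp_2ᵢ² = 0.50² + 0.10² + 0.40² = 0.2500 + 0.0100 + 0.1600 = 0.4200
O = 0.4590 / √(0.7034 × 0.4200) = 0.4590 / 0.543533 = 0.84447

0.844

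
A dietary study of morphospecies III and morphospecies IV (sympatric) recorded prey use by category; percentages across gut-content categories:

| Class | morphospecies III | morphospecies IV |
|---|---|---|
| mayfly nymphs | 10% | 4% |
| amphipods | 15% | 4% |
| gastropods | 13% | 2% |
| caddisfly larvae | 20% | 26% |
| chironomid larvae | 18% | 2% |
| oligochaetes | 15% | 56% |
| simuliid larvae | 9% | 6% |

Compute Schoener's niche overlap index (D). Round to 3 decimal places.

0.530

Convert percentages to proportions (divide by 100).
Σ|p₁ᵢ − p₂ᵢ| = 0.06 + 0.11 + 0.11 + 0.06 + 0.16 + 0.41 + 0.03 = 0.94
D = 1 − ½ × 0.94 = 1 − 0.470 = 0.53000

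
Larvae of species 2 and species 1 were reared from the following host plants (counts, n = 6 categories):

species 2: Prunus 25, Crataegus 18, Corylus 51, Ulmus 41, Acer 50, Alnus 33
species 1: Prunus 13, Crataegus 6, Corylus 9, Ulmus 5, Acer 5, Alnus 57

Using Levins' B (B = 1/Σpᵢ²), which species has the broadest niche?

Proportions for species 2 (n=218): 25/218=0.1147, 18/218=0.0826, 51/218=0.2339, 41/218=0.1881, 50/218=0.2294, 33/218=0.1514
Proportions for species 1 (n=95): 13/95=0.1368, 6/95=0.0632, 9/95=0.0947, 5/95=0.0526, 5/95=0.0526, 57/95=0.6000
Σp_2ᵢ² = 0.1147² + 0.0826² + 0.2339² + 0.1881² + 0.2294² + 0.1514² = 0.013156 + 0.006823 + 0.054709 + 0.035382 + 0.052624 + 0.022922 = 0.185616
B_2 = 1 / 0.185616 = 5.3875
Σp_1ᵢ² = 0.1368² + 0.0632² + 0.0947² + 0.0526² + 0.0526² + 0.6000² = 0.018714 + 0.003994 + 0.008968 + 0.002767 + 0.002767 + 0.360000 = 0.397210
B_1 = 1 / 0.397210 = 2.5176
Highest B → broadest niche (most generalist): species 2 (B = 5.39).

species 2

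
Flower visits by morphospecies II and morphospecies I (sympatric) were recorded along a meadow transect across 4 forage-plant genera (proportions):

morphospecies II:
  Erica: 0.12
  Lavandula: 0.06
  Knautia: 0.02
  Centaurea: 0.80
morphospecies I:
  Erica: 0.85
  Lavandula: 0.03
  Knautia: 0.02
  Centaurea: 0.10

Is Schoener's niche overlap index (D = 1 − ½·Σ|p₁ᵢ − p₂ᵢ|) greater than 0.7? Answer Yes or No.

No

Σ|p₁ᵢ − p₂ᵢ| = 0.73 + 0.03 + 0.00 + 0.70 = 1.46
D = 1 − ½ × 1.46 = 1 − 0.730 = 0.2700
D = 0.2700 < 0.7 → No.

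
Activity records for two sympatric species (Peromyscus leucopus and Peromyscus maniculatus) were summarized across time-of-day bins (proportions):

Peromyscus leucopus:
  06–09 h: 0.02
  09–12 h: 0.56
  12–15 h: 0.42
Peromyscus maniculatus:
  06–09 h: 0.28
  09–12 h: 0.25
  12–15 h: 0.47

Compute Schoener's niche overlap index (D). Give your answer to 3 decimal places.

Σ|p₁ᵢ − p₂ᵢ| = 0.26 + 0.31 + 0.05 = 0.62
D = 1 − ½ × 0.62 = 1 − 0.310 = 0.69000

0.690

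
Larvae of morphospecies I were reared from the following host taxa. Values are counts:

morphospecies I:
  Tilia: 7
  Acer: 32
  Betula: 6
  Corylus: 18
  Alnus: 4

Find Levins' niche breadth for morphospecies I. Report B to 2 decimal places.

3.10

Proportions for morphospecies I (n=67): 7/67=0.1045, 32/67=0.4776, 6/67=0.0896, 18/67=0.2687, 4/67=0.0597
Σpᵢ² = 0.1045² + 0.4776² + 0.0896² + 0.2687² + 0.0597² = 0.010920 + 0.228102 + 0.008028 + 0.072200 + 0.003564 = 0.322814
B = 1 / 0.322814 = 3.0978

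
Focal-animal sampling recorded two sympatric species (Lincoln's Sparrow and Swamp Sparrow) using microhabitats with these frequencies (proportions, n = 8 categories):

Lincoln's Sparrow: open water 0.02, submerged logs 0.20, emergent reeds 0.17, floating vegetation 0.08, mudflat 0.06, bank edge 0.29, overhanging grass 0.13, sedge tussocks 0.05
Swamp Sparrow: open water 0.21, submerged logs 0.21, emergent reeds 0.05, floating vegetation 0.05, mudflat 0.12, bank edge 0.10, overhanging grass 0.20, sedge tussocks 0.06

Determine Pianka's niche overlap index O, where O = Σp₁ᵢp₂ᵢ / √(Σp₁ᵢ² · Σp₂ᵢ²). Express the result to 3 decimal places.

Σ p₁ᵢp₂ᵢ = 0.0042 + 0.0420 + 0.0085 + 0.0040 + 0.0072 + 0.0290 + 0.0260 + 0.0030 = 0.1239
Σp_1ᵢ² = 0.02² + 0.20² + 0.17² + 0.08² + 0.06² + 0.29² + 0.13² + 0.05² = 0.0004 + 0.0400 + 0.0289 + 0.0064 + 0.0036 + 0.0841 + 0.0169 + 0.0025 = 0.1828
Σp_2ᵢ² = 0.21² + 0.21² + 0.05² + 0.05² + 0.12² + 0.10² + 0.20² + 0.06² = 0.0441 + 0.0441 + 0.0025 + 0.0025 + 0.0144 + 0.0100 + 0.0400 + 0.0036 = 0.1612
O = 0.1239 / √(0.1828 × 0.1612) = 0.1239 / 0.171661 = 0.72177

0.722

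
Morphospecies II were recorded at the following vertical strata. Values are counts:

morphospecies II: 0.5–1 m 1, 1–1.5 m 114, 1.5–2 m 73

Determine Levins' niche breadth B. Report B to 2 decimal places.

1.93

Proportions for morphospecies II (n=188): 1/188=0.0053, 114/188=0.6064, 73/188=0.3883
Σpᵢ² = 0.0053² + 0.6064² + 0.3883² = 0.000028 + 0.367721 + 0.150777 = 0.518526
B = 1 / 0.518526 = 1.9285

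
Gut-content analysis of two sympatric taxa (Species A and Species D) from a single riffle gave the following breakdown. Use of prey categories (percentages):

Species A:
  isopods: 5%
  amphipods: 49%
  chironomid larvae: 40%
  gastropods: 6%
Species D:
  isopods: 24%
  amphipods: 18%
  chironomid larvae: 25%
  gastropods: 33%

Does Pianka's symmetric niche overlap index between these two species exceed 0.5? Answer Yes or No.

Yes

Convert percentages to proportions (divide by 100).
Σ p₁ᵢp₂ᵢ = 0.0120 + 0.0882 + 0.1000 + 0.0198 = 0.2200
Σp_1ᵢ² = 0.05² + 0.49² + 0.40² + 0.06² = 0.0025 + 0.2401 + 0.1600 + 0.0036 = 0.4062
Σp_2ᵢ² = 0.24² + 0.18² + 0.25² + 0.33² = 0.0576 + 0.0324 + 0.0625 + 0.1089 = 0.2614
O = 0.2200 / √(0.4062 × 0.2614) = 0.2200 / 0.32585 = 0.6752
O = 0.6752 > 0.5 → Yes.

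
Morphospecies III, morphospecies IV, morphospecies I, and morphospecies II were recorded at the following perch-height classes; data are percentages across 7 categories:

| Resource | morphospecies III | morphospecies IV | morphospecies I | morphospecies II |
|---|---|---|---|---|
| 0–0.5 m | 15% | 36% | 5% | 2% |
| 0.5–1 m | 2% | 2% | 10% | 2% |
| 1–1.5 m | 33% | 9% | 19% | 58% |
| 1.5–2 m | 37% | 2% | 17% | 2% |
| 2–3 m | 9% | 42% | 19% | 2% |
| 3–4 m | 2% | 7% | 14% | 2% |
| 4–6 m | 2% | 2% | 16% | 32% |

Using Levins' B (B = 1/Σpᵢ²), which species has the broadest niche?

morphospecies I

Convert percentages to proportions (divide by 100).
Σp_IIIᵢ² = 0.15² + 0.02² + 0.33² + 0.37² + 0.09² + 0.02² + 0.02² = 0.0225 + 0.0004 + 0.1089 + 0.1369 + 0.0081 + 0.0004 + 0.0004 = 0.2776
B_III = 1 / 0.2776 = 3.6023
Σp_IVᵢ² = 0.36² + 0.02² + 0.09² + 0.02² + 0.42² + 0.07² + 0.02² = 0.1296 + 0.0004 + 0.0081 + 0.0004 + 0.1764 + 0.0049 + 0.0004 = 0.3202
B_IV = 1 / 0.3202 = 3.1230
Σp_Iᵢ² = 0.05² + 0.10² + 0.19² + 0.17² + 0.19² + 0.14² + 0.16² = 0.0025 + 0.0100 + 0.0361 + 0.0289 + 0.0361 + 0.0196 + 0.0256 = 0.1588
B_I = 1 / 0.1588 = 6.2972
Σp_IIᵢ² = 0.02² + 0.02² + 0.58² + 0.02² + 0.02² + 0.02² + 0.32² = 0.0004 + 0.0004 + 0.3364 + 0.0004 + 0.0004 + 0.0004 + 0.1024 = 0.4408
B_II = 1 / 0.4408 = 2.2686
Highest B → broadest niche (most generalist): morphospecies I (B = 6.30).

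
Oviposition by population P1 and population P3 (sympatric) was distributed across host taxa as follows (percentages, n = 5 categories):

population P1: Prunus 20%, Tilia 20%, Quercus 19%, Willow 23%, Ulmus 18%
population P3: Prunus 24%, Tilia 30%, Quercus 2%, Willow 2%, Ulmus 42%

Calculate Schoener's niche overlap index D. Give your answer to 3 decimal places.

Convert percentages to proportions (divide by 100).
Σ|p₁ᵢ − p₂ᵢ| = 0.04 + 0.10 + 0.17 + 0.21 + 0.24 = 0.76
D = 1 − ½ × 0.76 = 1 − 0.380 = 0.62000

0.620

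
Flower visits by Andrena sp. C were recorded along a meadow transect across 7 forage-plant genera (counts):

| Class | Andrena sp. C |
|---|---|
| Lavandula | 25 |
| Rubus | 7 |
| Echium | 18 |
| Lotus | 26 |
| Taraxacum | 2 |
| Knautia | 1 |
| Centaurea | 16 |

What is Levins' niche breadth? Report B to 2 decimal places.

4.66

Proportions for Andrena sp. C (n=95): 25/95=0.2632, 7/95=0.0737, 18/95=0.1895, 26/95=0.2737, 2/95=0.0211, 1/95=0.0105, 16/95=0.1684
Σpᵢ² = 0.2632² + 0.0737² + 0.1895² + 0.2737² + 0.0211² + 0.0105² + 0.1684² = 0.069274 + 0.005432 + 0.035910 + 0.074912 + 0.000445 + 0.000110 + 0.028359 = 0.214442
B = 1 / 0.214442 = 4.6633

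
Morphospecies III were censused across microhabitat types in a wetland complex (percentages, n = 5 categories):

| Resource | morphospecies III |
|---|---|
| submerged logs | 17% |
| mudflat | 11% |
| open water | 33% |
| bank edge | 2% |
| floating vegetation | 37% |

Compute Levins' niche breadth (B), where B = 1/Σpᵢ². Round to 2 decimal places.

Convert percentages to proportions (divide by 100).
Σpᵢ² = 0.17² + 0.11² + 0.33² + 0.02² + 0.37² = 0.0289 + 0.0121 + 0.1089 + 0.0004 + 0.1369 = 0.2872
B = 1 / 0.2872 = 3.4819

3.48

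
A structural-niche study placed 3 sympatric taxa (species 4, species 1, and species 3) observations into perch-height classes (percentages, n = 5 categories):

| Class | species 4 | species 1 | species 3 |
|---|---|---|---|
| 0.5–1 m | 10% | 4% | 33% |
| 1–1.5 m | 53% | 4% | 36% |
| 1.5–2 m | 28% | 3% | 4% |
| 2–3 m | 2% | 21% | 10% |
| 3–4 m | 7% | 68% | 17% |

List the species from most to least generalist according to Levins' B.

species 3 > species 4 > species 1

Convert percentages to proportions (divide by 100).
Σp_4ᵢ² = 0.10² + 0.53² + 0.28² + 0.02² + 0.07² = 0.0100 + 0.2809 + 0.0784 + 0.0004 + 0.0049 = 0.3746
B_4 = 1 / 0.3746 = 2.6695
Σp_1ᵢ² = 0.04² + 0.04² + 0.03² + 0.21² + 0.68² = 0.0016 + 0.0016 + 0.0009 + 0.0441 + 0.4624 = 0.5106
B_1 = 1 / 0.5106 = 1.9585
Σp_3ᵢ² = 0.33² + 0.36² + 0.04² + 0.10² + 0.17² = 0.1089 + 0.1296 + 0.0016 + 0.0100 + 0.0289 = 0.2790
B_3 = 1 / 0.2790 = 3.5842
Ranking by B (broadest → narrowest): species 3 (3.58) > species 4 (2.67) > species 1 (1.96)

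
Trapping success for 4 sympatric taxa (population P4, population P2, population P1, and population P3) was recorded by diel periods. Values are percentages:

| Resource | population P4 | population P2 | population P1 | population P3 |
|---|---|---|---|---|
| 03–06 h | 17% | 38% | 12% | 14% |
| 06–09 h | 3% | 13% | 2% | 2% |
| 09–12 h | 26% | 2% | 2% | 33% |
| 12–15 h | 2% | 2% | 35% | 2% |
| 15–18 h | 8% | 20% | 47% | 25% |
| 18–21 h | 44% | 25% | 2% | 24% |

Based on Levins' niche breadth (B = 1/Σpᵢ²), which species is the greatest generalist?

Convert percentages to proportions (divide by 100).
Σp_P4ᵢ² = 0.17² + 0.03² + 0.26² + 0.02² + 0.08² + 0.44² = 0.0289 + 0.0009 + 0.0676 + 0.0004 + 0.0064 + 0.1936 = 0.2978
B_P4 = 1 / 0.2978 = 3.3580
Σp_P2ᵢ² = 0.38² + 0.13² + 0.02² + 0.02² + 0.20² + 0.25² = 0.1444 + 0.0169 + 0.0004 + 0.0004 + 0.0400 + 0.0625 = 0.2646
B_P2 = 1 / 0.2646 = 3.7793
Σp_P1ᵢ² = 0.12² + 0.02² + 0.02² + 0.35² + 0.47² + 0.02² = 0.0144 + 0.0004 + 0.0004 + 0.1225 + 0.2209 + 0.0004 = 0.3590
B_P1 = 1 / 0.3590 = 2.7855
Σp_P3ᵢ² = 0.14² + 0.02² + 0.33² + 0.02² + 0.25² + 0.24² = 0.0196 + 0.0004 + 0.1089 + 0.0004 + 0.0625 + 0.0576 = 0.2494
B_P3 = 1 / 0.2494 = 4.0096
Highest B → broadest niche (most generalist): population P3 (B = 4.01).

population P3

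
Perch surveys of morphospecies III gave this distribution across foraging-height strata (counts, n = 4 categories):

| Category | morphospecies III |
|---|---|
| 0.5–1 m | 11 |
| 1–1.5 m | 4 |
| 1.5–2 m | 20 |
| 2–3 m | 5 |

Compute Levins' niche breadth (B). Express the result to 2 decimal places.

2.85

Proportions for morphospecies III (n=40): 11/40=0.2750, 4/40=0.1000, 20/40=0.5000, 5/40=0.1250
Σpᵢ² = 0.2750² + 0.1000² + 0.5000² + 0.1250² = 0.075625 + 0.010000 + 0.250000 + 0.015625 = 0.351250
B = 1 / 0.351250 = 2.8470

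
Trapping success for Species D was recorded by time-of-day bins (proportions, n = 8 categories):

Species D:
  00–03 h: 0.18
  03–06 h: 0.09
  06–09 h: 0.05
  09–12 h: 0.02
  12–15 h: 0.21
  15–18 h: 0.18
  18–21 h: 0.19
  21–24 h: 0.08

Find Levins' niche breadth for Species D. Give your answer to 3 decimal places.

Σpᵢ² = 0.18² + 0.09² + 0.05² + 0.02² + 0.21² + 0.18² + 0.19² + 0.08² = 0.0324 + 0.0081 + 0.0025 + 0.0004 + 0.0441 + 0.0324 + 0.0361 + 0.0064 = 0.1624
B = 1 / 0.1624 = 6.15764

6.158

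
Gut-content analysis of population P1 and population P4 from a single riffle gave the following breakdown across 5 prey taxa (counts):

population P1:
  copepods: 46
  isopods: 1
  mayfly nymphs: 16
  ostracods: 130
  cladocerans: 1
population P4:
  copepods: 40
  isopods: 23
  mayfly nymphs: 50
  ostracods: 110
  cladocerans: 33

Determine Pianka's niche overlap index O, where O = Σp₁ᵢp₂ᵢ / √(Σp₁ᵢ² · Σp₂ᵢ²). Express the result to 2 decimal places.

0.92

Proportions for population P1 (n=194): 46/194=0.2371, 1/194=0.0052, 16/194=0.0825, 130/194=0.6701, 1/194=0.0052
Proportions for population P4 (n=256): 40/256=0.1563, 23/256=0.0898, 50/256=0.1953, 110/256=0.4297, 33/256=0.1289
Σ p₁ᵢp₂ᵢ = 0.037059 + 0.000467 + 0.016112 + 0.287942 + 0.000670 = 0.342250
Σp_1ᵢ² = 0.2371² + 0.0052² + 0.0825² + 0.6701² + 0.0052² = 0.056216 + 0.000027 + 0.006806 + 0.449034 + 0.000027 = 0.512110
Σp_2ᵢ² = 0.1563² + 0.0898² + 0.1953² + 0.4297² + 0.1289² = 0.024430 + 0.008064 + 0.038142 + 0.184642 + 0.016615 = 0.271893
O = 0.342250 / √(0.512110 × 0.271893) = 0.342250 / 0.3731476 = 0.9172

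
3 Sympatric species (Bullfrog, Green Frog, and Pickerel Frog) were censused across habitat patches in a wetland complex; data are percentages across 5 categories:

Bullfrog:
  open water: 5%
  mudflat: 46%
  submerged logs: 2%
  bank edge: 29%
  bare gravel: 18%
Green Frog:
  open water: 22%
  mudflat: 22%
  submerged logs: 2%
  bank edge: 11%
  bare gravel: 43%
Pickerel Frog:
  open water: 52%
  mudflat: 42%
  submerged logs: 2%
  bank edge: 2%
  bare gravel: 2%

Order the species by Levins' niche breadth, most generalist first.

Green Frog > Bullfrog > Pickerel Frog

Convert percentages to proportions (divide by 100).
Σp_Bullᵢ² = 0.05² + 0.46² + 0.02² + 0.29² + 0.18² = 0.0025 + 0.2116 + 0.0004 + 0.0841 + 0.0324 = 0.3310
B_Bull = 1 / 0.3310 = 3.0211
Σp_Greeᵢ² = 0.22² + 0.22² + 0.02² + 0.11² + 0.43² = 0.0484 + 0.0484 + 0.0004 + 0.0121 + 0.1849 = 0.2942
B_Gree = 1 / 0.2942 = 3.3990
Σp_Pickᵢ² = 0.52² + 0.42² + 0.02² + 0.02² + 0.02² = 0.2704 + 0.1764 + 0.0004 + 0.0004 + 0.0004 = 0.4480
B_Pick = 1 / 0.4480 = 2.2321
Ranking by B (broadest → narrowest): Green Frog (3.40) > Bullfrog (3.02) > Pickerel Frog (2.23)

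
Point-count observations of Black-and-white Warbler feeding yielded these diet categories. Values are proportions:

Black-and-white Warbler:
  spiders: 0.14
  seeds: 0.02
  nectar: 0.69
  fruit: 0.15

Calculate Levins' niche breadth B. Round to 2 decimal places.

Σpᵢ² = 0.14² + 0.02² + 0.69² + 0.15² = 0.0196 + 0.0004 + 0.4761 + 0.0225 = 0.5186
B = 1 / 0.5186 = 1.9283

1.93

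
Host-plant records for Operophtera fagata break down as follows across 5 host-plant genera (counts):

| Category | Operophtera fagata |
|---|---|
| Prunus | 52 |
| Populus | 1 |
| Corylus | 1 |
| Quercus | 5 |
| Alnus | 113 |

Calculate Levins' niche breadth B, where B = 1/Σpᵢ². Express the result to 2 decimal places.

Proportions for Operophtera fagata (n=172): 52/172=0.3023, 1/172=0.0058, 1/172=0.0058, 5/172=0.0291, 113/172=0.6570
Σpᵢ² = 0.3023² + 0.0058² + 0.0058² + 0.0291² + 0.6570² = 0.091385 + 0.000034 + 0.000034 + 0.000847 + 0.431649 = 0.523949
B = 1 / 0.523949 = 1.9086

1.91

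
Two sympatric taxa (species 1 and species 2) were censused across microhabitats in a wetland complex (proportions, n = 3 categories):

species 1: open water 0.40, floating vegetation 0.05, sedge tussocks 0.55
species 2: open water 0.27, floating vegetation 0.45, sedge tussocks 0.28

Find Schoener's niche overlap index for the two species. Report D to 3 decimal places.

0.600

Σ|p₁ᵢ − p₂ᵢ| = 0.13 + 0.40 + 0.27 = 0.80
D = 1 − ½ × 0.80 = 1 − 0.400 = 0.60000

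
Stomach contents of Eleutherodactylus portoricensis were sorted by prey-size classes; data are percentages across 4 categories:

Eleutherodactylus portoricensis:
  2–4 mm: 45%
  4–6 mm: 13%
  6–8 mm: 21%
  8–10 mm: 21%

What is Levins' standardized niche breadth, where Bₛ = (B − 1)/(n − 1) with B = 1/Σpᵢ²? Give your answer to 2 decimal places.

Convert percentages to proportions (divide by 100).
Σpᵢ² = 0.45² + 0.13² + 0.21² + 0.21² = 0.2025 + 0.0169 + 0.0441 + 0.0441 = 0.3076
B = 1 / 0.3076 = 3.2510
Bₛ = (B − 1)/(n − 1) = (3.2510 − 1)/(4 − 1) = 2.2510/3 = 0.7503

0.75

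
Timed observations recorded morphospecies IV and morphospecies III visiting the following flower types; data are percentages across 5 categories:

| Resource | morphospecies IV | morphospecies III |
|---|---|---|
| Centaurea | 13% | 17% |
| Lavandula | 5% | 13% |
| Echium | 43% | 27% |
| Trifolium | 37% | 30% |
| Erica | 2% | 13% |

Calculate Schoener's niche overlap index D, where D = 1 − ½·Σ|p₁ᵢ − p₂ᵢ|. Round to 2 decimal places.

Convert percentages to proportions (divide by 100).
Σ|p₁ᵢ − p₂ᵢ| = 0.04 + 0.08 + 0.16 + 0.07 + 0.11 = 0.46
D = 1 − ½ × 0.46 = 1 − 0.230 = 0.7700

0.77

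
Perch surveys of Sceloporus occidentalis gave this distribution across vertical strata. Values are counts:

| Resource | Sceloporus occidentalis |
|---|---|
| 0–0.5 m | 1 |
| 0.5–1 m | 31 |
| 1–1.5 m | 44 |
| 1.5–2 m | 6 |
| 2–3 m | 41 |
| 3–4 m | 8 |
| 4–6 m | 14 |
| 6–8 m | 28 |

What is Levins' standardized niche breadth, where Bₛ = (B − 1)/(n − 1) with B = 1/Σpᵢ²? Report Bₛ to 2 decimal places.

0.61

Proportions for Sceloporus occidentalis (n=173): 1/173=0.0058, 31/173=0.1792, 44/173=0.2543, 6/173=0.0347, 41/173=0.2370, 8/173=0.0462, 14/173=0.0809, 28/173=0.1618
Σpᵢ² = 0.0058² + 0.1792² + 0.2543² + 0.0347² + 0.2370² + 0.0462² + 0.0809² + 0.1618² = 0.000034 + 0.032113 + 0.064668 + 0.001204 + 0.056169 + 0.002134 + 0.006545 + 0.026179 = 0.189046
B = 1 / 0.189046 = 5.2897
Bₛ = (B − 1)/(n − 1) = (5.2897 − 1)/(8 − 1) = 4.2897/7 = 0.6128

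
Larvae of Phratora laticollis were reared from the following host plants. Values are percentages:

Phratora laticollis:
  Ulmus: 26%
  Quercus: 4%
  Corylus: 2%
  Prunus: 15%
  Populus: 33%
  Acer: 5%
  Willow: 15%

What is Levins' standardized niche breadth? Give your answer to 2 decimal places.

0.57

Convert percentages to proportions (divide by 100).
Σpᵢ² = 0.26² + 0.04² + 0.02² + 0.15² + 0.33² + 0.05² + 0.15² = 0.0676 + 0.0016 + 0.0004 + 0.0225 + 0.1089 + 0.0025 + 0.0225 = 0.2260
B = 1 / 0.2260 = 4.4248
Bₛ = (B − 1)/(n − 1) = (4.4248 − 1)/(7 − 1) = 3.4248/6 = 0.5708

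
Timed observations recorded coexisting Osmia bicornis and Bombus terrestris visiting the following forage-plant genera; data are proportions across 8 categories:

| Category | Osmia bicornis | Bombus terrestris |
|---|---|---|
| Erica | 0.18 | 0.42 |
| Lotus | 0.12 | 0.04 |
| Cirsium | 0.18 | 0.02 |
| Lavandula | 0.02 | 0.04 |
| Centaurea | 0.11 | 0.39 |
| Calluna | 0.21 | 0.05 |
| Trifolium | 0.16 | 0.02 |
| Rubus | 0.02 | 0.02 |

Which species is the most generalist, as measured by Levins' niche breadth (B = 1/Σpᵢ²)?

Σp_bicoᵢ² = 0.18² + 0.12² + 0.18² + 0.02² + 0.11² + 0.21² + 0.16² + 0.02² = 0.0324 + 0.0144 + 0.0324 + 0.0004 + 0.0121 + 0.0441 + 0.0256 + 0.0004 = 0.1618
B_bico = 1 / 0.1618 = 6.1805
Σp_terrᵢ² = 0.42² + 0.04² + 0.02² + 0.04² + 0.39² + 0.05² + 0.02² + 0.02² = 0.1764 + 0.0016 + 0.0004 + 0.0016 + 0.1521 + 0.0025 + 0.0004 + 0.0004 = 0.3354
B_terr = 1 / 0.3354 = 2.9815
Highest B → broadest niche (most generalist): Osmia bicornis (B = 6.18).

Osmia bicornis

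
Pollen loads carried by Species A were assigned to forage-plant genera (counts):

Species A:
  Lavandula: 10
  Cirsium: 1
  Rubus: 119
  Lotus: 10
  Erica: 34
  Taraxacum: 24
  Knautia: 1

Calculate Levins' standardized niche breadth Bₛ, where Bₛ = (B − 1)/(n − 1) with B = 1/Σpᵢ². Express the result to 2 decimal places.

Proportions for Species A (n=199): 10/199=0.0503, 1/199=0.0050, 119/199=0.5980, 10/199=0.0503, 34/199=0.1709, 24/199=0.1206, 1/199=0.0050
Σpᵢ² = 0.0503² + 0.0050² + 0.5980² + 0.0503² + 0.1709² + 0.1206² + 0.0050² = 0.002530 + 0.000025 + 0.357604 + 0.002530 + 0.029207 + 0.014544 + 0.000025 = 0.406465
B = 1 / 0.406465 = 2.4602
Bₛ = (B − 1)/(n − 1) = (2.4602 − 1)/(7 − 1) = 1.4602/6 = 0.2434

0.24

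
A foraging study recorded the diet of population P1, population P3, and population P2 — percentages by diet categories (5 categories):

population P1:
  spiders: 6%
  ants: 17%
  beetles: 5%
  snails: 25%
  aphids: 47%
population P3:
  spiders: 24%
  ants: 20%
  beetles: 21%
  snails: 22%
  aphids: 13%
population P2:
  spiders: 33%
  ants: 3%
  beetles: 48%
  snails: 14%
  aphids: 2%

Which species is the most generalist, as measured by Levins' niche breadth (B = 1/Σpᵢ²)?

population P3

Convert percentages to proportions (divide by 100).
Σp_P1ᵢ² = 0.06² + 0.17² + 0.05² + 0.25² + 0.47² = 0.0036 + 0.0289 + 0.0025 + 0.0625 + 0.2209 = 0.3184
B_P1 = 1 / 0.3184 = 3.1407
Σp_P3ᵢ² = 0.24² + 0.20² + 0.21² + 0.22² + 0.13² = 0.0576 + 0.0400 + 0.0441 + 0.0484 + 0.0169 = 0.2070
B_P3 = 1 / 0.2070 = 4.8309
Σp_P2ᵢ² = 0.33² + 0.03² + 0.48² + 0.14² + 0.02² = 0.1089 + 0.0009 + 0.2304 + 0.0196 + 0.0004 = 0.3602
B_P2 = 1 / 0.3602 = 2.7762
Highest B → broadest niche (most generalist): population P3 (B = 4.83).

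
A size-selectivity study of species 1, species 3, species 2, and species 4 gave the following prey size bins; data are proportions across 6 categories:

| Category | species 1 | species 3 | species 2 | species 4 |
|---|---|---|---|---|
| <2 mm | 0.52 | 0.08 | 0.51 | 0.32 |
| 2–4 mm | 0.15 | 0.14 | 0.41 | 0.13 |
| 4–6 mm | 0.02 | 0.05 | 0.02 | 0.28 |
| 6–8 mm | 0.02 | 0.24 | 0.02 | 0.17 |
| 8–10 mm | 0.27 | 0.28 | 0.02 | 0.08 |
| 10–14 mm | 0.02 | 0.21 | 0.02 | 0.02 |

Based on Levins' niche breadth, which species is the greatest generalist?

species 3

Σp_1ᵢ² = 0.52² + 0.15² + 0.02² + 0.02² + 0.27² + 0.02² = 0.2704 + 0.0225 + 0.0004 + 0.0004 + 0.0729 + 0.0004 = 0.3670
B_1 = 1 / 0.3670 = 2.7248
Σp_3ᵢ² = 0.08² + 0.14² + 0.05² + 0.24² + 0.28² + 0.21² = 0.0064 + 0.0196 + 0.0025 + 0.0576 + 0.0784 + 0.0441 = 0.2086
B_3 = 1 / 0.2086 = 4.7939
Σp_2ᵢ² = 0.51² + 0.41² + 0.02² + 0.02² + 0.02² + 0.02² = 0.2601 + 0.1681 + 0.0004 + 0.0004 + 0.0004 + 0.0004 = 0.4298
B_2 = 1 / 0.4298 = 2.3267
Σp_4ᵢ² = 0.32² + 0.13² + 0.28² + 0.17² + 0.08² + 0.02² = 0.1024 + 0.0169 + 0.0784 + 0.0289 + 0.0064 + 0.0004 = 0.2334
B_4 = 1 / 0.2334 = 4.2845
Highest B → broadest niche (most generalist): species 3 (B = 4.79).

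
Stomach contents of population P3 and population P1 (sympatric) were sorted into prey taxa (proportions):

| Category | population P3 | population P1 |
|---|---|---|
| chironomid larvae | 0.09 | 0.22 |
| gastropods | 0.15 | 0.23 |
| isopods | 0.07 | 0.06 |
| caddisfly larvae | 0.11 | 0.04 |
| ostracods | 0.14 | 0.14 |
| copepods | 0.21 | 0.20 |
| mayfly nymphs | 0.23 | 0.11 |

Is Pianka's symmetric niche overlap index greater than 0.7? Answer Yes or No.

Σ p₁ᵢp₂ᵢ = 0.0198 + 0.0345 + 0.0042 + 0.0044 + 0.0196 + 0.0420 + 0.0253 = 0.1498
Σp_1ᵢ² = 0.09² + 0.15² + 0.07² + 0.11² + 0.14² + 0.21² + 0.23² = 0.0081 + 0.0225 + 0.0049 + 0.0121 + 0.0196 + 0.0441 + 0.0529 = 0.1642
Σp_2ᵢ² = 0.22² + 0.23² + 0.06² + 0.04² + 0.14² + 0.20² + 0.11² = 0.0484 + 0.0529 + 0.0036 + 0.0016 + 0.0196 + 0.0400 + 0.0121 = 0.1782
O = 0.1498 / √(0.1642 × 0.1782) = 0.1498 / 0.17106 = 0.8757
O = 0.8757 > 0.7 → Yes.

Yes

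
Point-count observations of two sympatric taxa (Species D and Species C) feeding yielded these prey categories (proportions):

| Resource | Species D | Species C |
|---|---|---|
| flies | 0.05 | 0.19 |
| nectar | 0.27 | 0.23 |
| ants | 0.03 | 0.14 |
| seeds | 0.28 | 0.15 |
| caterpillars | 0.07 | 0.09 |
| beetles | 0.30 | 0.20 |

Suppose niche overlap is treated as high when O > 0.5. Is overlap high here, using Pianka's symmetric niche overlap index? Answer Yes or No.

Yes

Σ p₁ᵢp₂ᵢ = 0.0095 + 0.0621 + 0.0042 + 0.0420 + 0.0063 + 0.0600 = 0.1841
Σp_1ᵢ² = 0.05² + 0.27² + 0.03² + 0.28² + 0.07² + 0.30² = 0.0025 + 0.0729 + 0.0009 + 0.0784 + 0.0049 + 0.0900 = 0.2496
Σp_2ᵢ² = 0.19² + 0.23² + 0.14² + 0.15² + 0.09² + 0.20² = 0.0361 + 0.0529 + 0.0196 + 0.0225 + 0.0081 + 0.0400 = 0.1792
O = 0.1841 / √(0.2496 × 0.1792) = 0.1841 / 0.21149 = 0.8705
O = 0.8705 > 0.5 → Yes.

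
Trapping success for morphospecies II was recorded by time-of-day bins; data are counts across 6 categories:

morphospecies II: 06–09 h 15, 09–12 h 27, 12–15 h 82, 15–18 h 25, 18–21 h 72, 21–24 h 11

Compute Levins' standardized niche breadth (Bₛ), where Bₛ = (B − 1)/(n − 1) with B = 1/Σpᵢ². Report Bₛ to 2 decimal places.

Proportions for morphospecies II (n=232): 15/232=0.0647, 27/232=0.1164, 82/232=0.3534, 25/232=0.1078, 72/232=0.3103, 11/232=0.0474
Σpᵢ² = 0.0647² + 0.1164² + 0.3534² + 0.1078² + 0.3103² + 0.0474² = 0.004186 + 0.013549 + 0.124892 + 0.011621 + 0.096286 + 0.002247 = 0.252781
B = 1 / 0.252781 = 3.9560
Bₛ = (B − 1)/(n − 1) = (3.9560 − 1)/(6 − 1) = 2.9560/5 = 0.5912

0.59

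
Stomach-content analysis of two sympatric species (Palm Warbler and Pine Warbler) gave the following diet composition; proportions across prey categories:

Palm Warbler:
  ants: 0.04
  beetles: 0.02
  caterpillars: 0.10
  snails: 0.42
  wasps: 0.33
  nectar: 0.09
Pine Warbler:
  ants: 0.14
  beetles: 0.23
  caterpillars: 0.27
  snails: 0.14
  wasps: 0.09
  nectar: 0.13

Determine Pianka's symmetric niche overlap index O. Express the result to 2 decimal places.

0.57

Σ p₁ᵢp₂ᵢ = 0.0056 + 0.0046 + 0.0270 + 0.0588 + 0.0297 + 0.0117 = 0.1374
Σp_1ᵢ² = 0.04² + 0.02² + 0.10² + 0.42² + 0.33² + 0.09² = 0.0016 + 0.0004 + 0.0100 + 0.1764 + 0.1089 + 0.0081 = 0.3054
Σp_2ᵢ² = 0.14² + 0.23² + 0.27² + 0.14² + 0.09² + 0.13² = 0.0196 + 0.0529 + 0.0729 + 0.0196 + 0.0081 + 0.0169 = 0.1900
O = 0.1374 / √(0.3054 × 0.1900) = 0.1374 / 0.24089 = 0.5704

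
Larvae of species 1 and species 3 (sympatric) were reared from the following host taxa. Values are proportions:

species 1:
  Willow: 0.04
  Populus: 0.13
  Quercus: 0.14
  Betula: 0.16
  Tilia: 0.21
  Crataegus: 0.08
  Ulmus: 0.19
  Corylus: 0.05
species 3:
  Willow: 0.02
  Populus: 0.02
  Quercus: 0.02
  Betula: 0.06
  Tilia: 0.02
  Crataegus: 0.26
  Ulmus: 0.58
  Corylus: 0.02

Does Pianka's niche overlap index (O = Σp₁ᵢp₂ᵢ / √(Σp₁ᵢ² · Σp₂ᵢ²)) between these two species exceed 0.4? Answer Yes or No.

Σ p₁ᵢp₂ᵢ = 0.0008 + 0.0026 + 0.0028 + 0.0096 + 0.0042 + 0.0208 + 0.1102 + 0.0010 = 0.1520
Σp_1ᵢ² = 0.04² + 0.13² + 0.14² + 0.16² + 0.21² + 0.08² + 0.19² + 0.05² = 0.0016 + 0.0169 + 0.0196 + 0.0256 + 0.0441 + 0.0064 + 0.0361 + 0.0025 = 0.1528
Σp_2ᵢ² = 0.02² + 0.02² + 0.02² + 0.06² + 0.02² + 0.26² + 0.58² + 0.02² = 0.0004 + 0.0004 + 0.0004 + 0.0036 + 0.0004 + 0.0676 + 0.3364 + 0.0004 = 0.4096
O = 0.1520 / √(0.1528 × 0.4096) = 0.1520 / 0.25017 = 0.6076
O = 0.6076 > 0.4 → Yes.

Yes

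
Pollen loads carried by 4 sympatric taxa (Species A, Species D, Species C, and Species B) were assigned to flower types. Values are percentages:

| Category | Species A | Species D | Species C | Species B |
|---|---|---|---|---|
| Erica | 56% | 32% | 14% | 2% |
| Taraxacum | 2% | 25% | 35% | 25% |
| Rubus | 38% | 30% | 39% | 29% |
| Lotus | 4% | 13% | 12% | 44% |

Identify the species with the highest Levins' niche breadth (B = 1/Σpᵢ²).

Species D

Convert percentages to proportions (divide by 100).
Σp_Aᵢ² = 0.56² + 0.02² + 0.38² + 0.04² = 0.3136 + 0.0004 + 0.1444 + 0.0016 = 0.4600
B_A = 1 / 0.4600 = 2.1739
Σp_Dᵢ² = 0.32² + 0.25² + 0.30² + 0.13² = 0.1024 + 0.0625 + 0.0900 + 0.0169 = 0.2718
B_D = 1 / 0.2718 = 3.6792
Σp_Cᵢ² = 0.14² + 0.35² + 0.39² + 0.12² = 0.0196 + 0.1225 + 0.1521 + 0.0144 = 0.3086
B_C = 1 / 0.3086 = 3.2404
Σp_Bᵢ² = 0.02² + 0.25² + 0.29² + 0.44² = 0.0004 + 0.0625 + 0.0841 + 0.1936 = 0.3406
B_B = 1 / 0.3406 = 2.9360
Highest B → broadest niche (most generalist): Species D (B = 3.68).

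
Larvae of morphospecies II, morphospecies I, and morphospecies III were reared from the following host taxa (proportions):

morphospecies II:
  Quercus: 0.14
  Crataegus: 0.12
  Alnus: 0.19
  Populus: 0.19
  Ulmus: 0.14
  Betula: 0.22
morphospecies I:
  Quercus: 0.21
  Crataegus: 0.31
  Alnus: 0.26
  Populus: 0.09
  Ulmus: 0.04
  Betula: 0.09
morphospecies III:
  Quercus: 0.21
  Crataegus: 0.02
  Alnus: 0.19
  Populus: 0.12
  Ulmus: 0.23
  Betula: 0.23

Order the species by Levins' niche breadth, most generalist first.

Σp_IIᵢ² = 0.14² + 0.12² + 0.19² + 0.19² + 0.14² + 0.22² = 0.0196 + 0.0144 + 0.0361 + 0.0361 + 0.0196 + 0.0484 = 0.1742
B_II = 1 / 0.1742 = 5.7405
Σp_Iᵢ² = 0.21² + 0.31² + 0.26² + 0.09² + 0.04² + 0.09² = 0.0441 + 0.0961 + 0.0676 + 0.0081 + 0.0016 + 0.0081 = 0.2256
B_I = 1 / 0.2256 = 4.4326
Σp_IIIᵢ² = 0.21² + 0.02² + 0.19² + 0.12² + 0.23² + 0.23² = 0.0441 + 0.0004 + 0.0361 + 0.0144 + 0.0529 + 0.0529 = 0.2008
B_III = 1 / 0.2008 = 4.9801
Ranking by B (broadest → narrowest): morphospecies II (5.74) > morphospecies III (4.98) > morphospecies I (4.43)

morphospecies II > morphospecies III > morphospecies I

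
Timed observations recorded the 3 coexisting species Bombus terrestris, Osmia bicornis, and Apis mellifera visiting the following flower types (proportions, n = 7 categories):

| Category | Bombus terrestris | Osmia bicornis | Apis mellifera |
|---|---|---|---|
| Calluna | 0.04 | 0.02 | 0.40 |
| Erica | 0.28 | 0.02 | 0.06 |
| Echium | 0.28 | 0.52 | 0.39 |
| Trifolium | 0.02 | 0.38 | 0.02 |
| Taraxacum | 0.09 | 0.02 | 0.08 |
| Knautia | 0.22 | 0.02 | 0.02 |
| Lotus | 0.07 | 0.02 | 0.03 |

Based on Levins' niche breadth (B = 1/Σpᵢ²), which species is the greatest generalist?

Bombus terrestris

Σp_terrᵢ² = 0.04² + 0.28² + 0.28² + 0.02² + 0.09² + 0.22² + 0.07² = 0.0016 + 0.0784 + 0.0784 + 0.0004 + 0.0081 + 0.0484 + 0.0049 = 0.2202
B_terr = 1 / 0.2202 = 4.5413
Σp_bicoᵢ² = 0.02² + 0.02² + 0.52² + 0.38² + 0.02² + 0.02² + 0.02² = 0.0004 + 0.0004 + 0.2704 + 0.1444 + 0.0004 + 0.0004 + 0.0004 = 0.4168
B_bico = 1 / 0.4168 = 2.3992
Σp_mellᵢ² = 0.40² + 0.06² + 0.39² + 0.02² + 0.08² + 0.02² + 0.03² = 0.1600 + 0.0036 + 0.1521 + 0.0004 + 0.0064 + 0.0004 + 0.0009 = 0.3238
B_mell = 1 / 0.3238 = 3.0883
Highest B → broadest niche (most generalist): Bombus terrestris (B = 4.54).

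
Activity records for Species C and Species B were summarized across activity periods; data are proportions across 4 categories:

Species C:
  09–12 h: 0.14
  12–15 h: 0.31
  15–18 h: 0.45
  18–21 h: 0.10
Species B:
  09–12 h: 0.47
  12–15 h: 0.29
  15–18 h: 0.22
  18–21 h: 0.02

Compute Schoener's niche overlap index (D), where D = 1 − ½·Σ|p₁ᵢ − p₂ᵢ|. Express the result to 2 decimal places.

0.67

Σ|p₁ᵢ − p₂ᵢ| = 0.33 + 0.02 + 0.23 + 0.08 = 0.66
D = 1 − ½ × 0.66 = 1 − 0.330 = 0.6700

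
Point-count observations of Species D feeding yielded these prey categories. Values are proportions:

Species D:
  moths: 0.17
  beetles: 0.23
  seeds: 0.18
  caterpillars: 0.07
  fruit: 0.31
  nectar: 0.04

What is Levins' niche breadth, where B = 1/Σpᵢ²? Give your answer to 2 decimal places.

4.61

Σpᵢ² = 0.17² + 0.23² + 0.18² + 0.07² + 0.31² + 0.04² = 0.0289 + 0.0529 + 0.0324 + 0.0049 + 0.0961 + 0.0016 = 0.2168
B = 1 / 0.2168 = 4.6125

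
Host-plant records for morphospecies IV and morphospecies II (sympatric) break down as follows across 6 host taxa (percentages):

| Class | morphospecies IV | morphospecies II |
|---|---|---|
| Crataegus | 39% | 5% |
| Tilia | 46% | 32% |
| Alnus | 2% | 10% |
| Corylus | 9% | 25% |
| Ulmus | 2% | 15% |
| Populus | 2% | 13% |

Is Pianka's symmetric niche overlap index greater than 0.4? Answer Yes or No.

Yes

Convert percentages to proportions (divide by 100).
Σ p₁ᵢp₂ᵢ = 0.0195 + 0.1472 + 0.0020 + 0.0225 + 0.0030 + 0.0026 = 0.1968
Σp_1ᵢ² = 0.39² + 0.46² + 0.02² + 0.09² + 0.02² + 0.02² = 0.1521 + 0.2116 + 0.0004 + 0.0081 + 0.0004 + 0.0004 = 0.3730
Σp_2ᵢ² = 0.05² + 0.32² + 0.10² + 0.25² + 0.15² + 0.13² = 0.0025 + 0.1024 + 0.0100 + 0.0625 + 0.0225 + 0.0169 = 0.2168
O = 0.1968 / √(0.3730 × 0.2168) = 0.1968 / 0.28437 = 0.6921
O = 0.6921 > 0.4 → Yes.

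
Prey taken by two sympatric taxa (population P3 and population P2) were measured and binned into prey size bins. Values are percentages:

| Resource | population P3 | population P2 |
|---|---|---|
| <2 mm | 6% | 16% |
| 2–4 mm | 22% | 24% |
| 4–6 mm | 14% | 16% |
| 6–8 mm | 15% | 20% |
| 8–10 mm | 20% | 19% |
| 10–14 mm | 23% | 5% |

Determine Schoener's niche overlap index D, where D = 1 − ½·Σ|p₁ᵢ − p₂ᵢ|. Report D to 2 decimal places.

0.81

Convert percentages to proportions (divide by 100).
Σ|p₁ᵢ − p₂ᵢ| = 0.10 + 0.02 + 0.02 + 0.05 + 0.01 + 0.18 = 0.38
D = 1 − ½ × 0.38 = 1 − 0.190 = 0.8100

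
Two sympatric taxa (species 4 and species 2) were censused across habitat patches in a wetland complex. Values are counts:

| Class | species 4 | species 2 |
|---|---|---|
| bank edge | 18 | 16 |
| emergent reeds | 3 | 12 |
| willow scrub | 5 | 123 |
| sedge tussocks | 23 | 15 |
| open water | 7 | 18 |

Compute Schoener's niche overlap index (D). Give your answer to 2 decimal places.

0.41

Proportions for species 4 (n=56): 18/56=0.3214, 3/56=0.0536, 5/56=0.0893, 23/56=0.4107, 7/56=0.1250
Proportions for species 2 (n=184): 16/184=0.0870, 12/184=0.0652, 123/184=0.6685, 15/184=0.0815, 18/184=0.0978
Σ|p₁ᵢ − p₂ᵢ| = 0.2344 + 0.0116 + 0.5792 + 0.3292 + 0.0272 = 1.1816
D = 1 − ½ × 1.1816 = 1 − 0.59080 = 0.40920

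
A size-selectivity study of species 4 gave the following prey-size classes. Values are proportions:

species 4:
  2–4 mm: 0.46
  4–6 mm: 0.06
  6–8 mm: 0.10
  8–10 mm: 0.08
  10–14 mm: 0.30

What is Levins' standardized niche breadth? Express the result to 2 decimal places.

Σpᵢ² = 0.46² + 0.06² + 0.10² + 0.08² + 0.30² = 0.2116 + 0.0036 + 0.0100 + 0.0064 + 0.0900 = 0.3216
B = 1 / 0.3216 = 3.1095
Bₛ = (B − 1)/(n − 1) = (3.1095 − 1)/(5 − 1) = 2.1095/4 = 0.5274

0.53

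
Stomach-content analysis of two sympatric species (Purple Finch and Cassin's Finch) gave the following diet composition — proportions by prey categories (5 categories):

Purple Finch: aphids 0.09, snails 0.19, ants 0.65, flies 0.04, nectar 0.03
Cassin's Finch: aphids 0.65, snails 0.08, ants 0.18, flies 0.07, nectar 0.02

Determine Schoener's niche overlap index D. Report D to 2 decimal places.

0.41

Σ|p₁ᵢ − p₂ᵢ| = 0.56 + 0.11 + 0.47 + 0.03 + 0.01 = 1.18
D = 1 − ½ × 1.18 = 1 − 0.590 = 0.4100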